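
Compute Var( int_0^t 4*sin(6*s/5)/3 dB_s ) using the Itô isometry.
Var = 8*t/9 - 10*sin(12*t/5)/27

The Itô integral of a deterministic integrand f(s) has mean 0 because each increment f(s) * (B_{s+ds} - B_s) has mean 0. By the Itô isometry:
  Var( int_0^t f(s) dB_s ) = E[ (int_0^t f(s) dB_s)^2 ] = int_0^t f(s)^2 ds.
Here f(s) = 4*sin(6*s/5)/3, so f(s)^2 = 16*sin(6*s/5)^2/9. Integrate:
  int_0^t (16*sin(6*s/5)^2/9) ds = 8*t/9 - 10*sin(12*t/5)/27.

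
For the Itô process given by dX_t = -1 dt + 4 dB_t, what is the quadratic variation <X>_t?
<X>_t = 16*t

For an Itô process dX_t = a(t) dt + b(t) dB_t, the quadratic variation is <X>_t = int_0^t b(s)^2 ds (the drift term does not contribute). Here b(s) = 4, so
  b(s)^2 = 16.
Integrating from 0 to t:
  <X>_t = int_0^t (16) ds = 16*t.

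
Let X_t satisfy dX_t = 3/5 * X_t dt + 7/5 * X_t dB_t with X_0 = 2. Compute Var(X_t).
Var(X_t) = 4*(exp(49*t/25) - 1)*exp(6*t/5)

For GBM dX = mu X dt + sigma X dB with X_0 = x_0, apply Itô to Y = log X: dY = (mu - sigma^2/2) dt + sigma dB, so Y_t = log(x_0) + (mu - sigma^2/2) t + sigma B_t and hence X_t = x_0 * exp((mu - sigma^2/2) t + sigma B_t).
With mu = 3/5, sigma = 7/5, x_0 = 2, this gives:
  X_t = 2 * exp((-19/50) * t + (7/5) * B_t).
Since sigma*B_t ~ Normal(0, sigma^2 t), E[exp(sigma*B_t)] = exp(sigma^2 t / 2); so E[X_t] = x_0 * exp((mu - sigma^2/2) t) * exp(sigma^2 t / 2) = x_0 * exp(mu t) = 2*exp(3*t/5).
Var(X_t) = E[X_t^2] - (E[X_t])^2 = x_0^2 * exp(2 mu t) * (exp(sigma^2 t) - 1) = 4*(exp(49*t/25) - 1)*exp(6*t/5).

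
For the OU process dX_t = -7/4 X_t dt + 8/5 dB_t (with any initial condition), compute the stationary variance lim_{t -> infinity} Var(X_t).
lim Var(X_t) = 128/175

The OU SDE dX = -theta X dt + sigma dB admits the integrating factor exp(theta t): d(exp(theta t) X_t) = sigma exp(theta t) dB_t. Integrating from 0 to t gives X_t = x_0 * exp(-theta t) + sigma * int_0^t exp(-theta (t-s)) dB_s for any initial x_0. The Itô integral has variance (by the Itô isometry) sigma^2 * int_0^t exp(-2 theta (t - s)) ds = sigma^2 * (1 - exp(-2 theta t)) / (2 theta), independent of x_0.
With theta = 7/4, sigma = 8/5:
  Var(X_t) = (8/5)^2 * (1 - exp(-2*7/4 t)) / (2 * 7/4) = 128/175 - 128*exp(-7*t/2)/175.
As t -> infinity, exp(-2*7/4 t) -> 0, so the stationary variance is sigma^2 / (2 theta) = 128/175.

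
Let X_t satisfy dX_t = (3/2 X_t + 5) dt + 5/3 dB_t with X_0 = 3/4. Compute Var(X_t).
Var(X_t) = 25*exp(3*t)/27 - 25/27

The variance V(t) = Var(X_t) satisfies V'(t) = 2 a V(t) + c^2 with V(0) = 0 (drift coefficient is linear in X, diffusion is constant). With a = 3/2, c = 5/3, the solution is
  V(t) = (c^2 / (2 a)) * (exp(2 a t) - 1)
       = ((5/3)^2 / (2*(3/2))) * (exp(3 t) - 1)
       = 25*exp(3*t)/27 - 25/27.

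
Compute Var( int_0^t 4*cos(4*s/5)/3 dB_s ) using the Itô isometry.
Var = 8*t/9 + 10*sin(4*t/5)*cos(4*t/5)/9

The Itô integral of a deterministic integrand f(s) has mean 0 because each increment f(s) * (B_{s+ds} - B_s) has mean 0. By the Itô isometry:
  Var( int_0^t f(s) dB_s ) = E[ (int_0^t f(s) dB_s)^2 ] = int_0^t f(s)^2 ds.
Here f(s) = 4*cos(4*s/5)/3, so f(s)^2 = 16*cos(4*s/5)^2/9. Integrate:
  int_0^t (16*cos(4*s/5)^2/9) ds = 8*t/9 + 10*sin(4*t/5)*cos(4*t/5)/9.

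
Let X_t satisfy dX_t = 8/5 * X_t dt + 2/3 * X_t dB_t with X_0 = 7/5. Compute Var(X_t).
Var(X_t) = 49*(exp(4*t/9) - 1)*exp(16*t/5)/25

For GBM dX = mu X dt + sigma X dB with X_0 = x_0, apply Itô to Y = log X: dY = (mu - sigma^2/2) dt + sigma dB, so Y_t = log(x_0) + (mu - sigma^2/2) t + sigma B_t and hence X_t = x_0 * exp((mu - sigma^2/2) t + sigma B_t).
With mu = 8/5, sigma = 2/3, x_0 = 7/5, this gives:
  X_t = 7/5 * exp((62/45) * t + (2/3) * B_t).
Since sigma*B_t ~ Normal(0, sigma^2 t), E[exp(sigma*B_t)] = exp(sigma^2 t / 2); so E[X_t] = x_0 * exp((mu - sigma^2/2) t) * exp(sigma^2 t / 2) = x_0 * exp(mu t) = 7*exp(8*t/5)/5.
Var(X_t) = E[X_t^2] - (E[X_t])^2 = x_0^2 * exp(2 mu t) * (exp(sigma^2 t) - 1) = 49*(exp(4*t/9) - 1)*exp(16*t/5)/25.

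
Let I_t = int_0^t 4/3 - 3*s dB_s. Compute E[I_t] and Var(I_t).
E[I_t] = 0; Var(I_t) = t*(27*t^2 - 36*t + 16)/9

The Itô integral of a deterministic integrand f(s) has mean 0 because each increment f(s) * (B_{s+ds} - B_s) has mean 0. By the Itô isometry:
  Var( int_0^t f(s) dB_s ) = E[ (int_0^t f(s) dB_s)^2 ] = int_0^t f(s)^2 ds.
Here f(s) = 4/3 - 3*s, so f(s)^2 = (9*s - 4)^2/9. Integrate:
  int_0^t ((9*s - 4)^2/9) ds = t*(27*t^2 - 36*t + 16)/9.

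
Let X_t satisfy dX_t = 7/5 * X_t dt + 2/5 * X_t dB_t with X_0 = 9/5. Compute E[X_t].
E[X_t] = 9*exp(7*t/5)/5

For GBM dX = mu X dt + sigma X dB with X_0 = x_0, apply Itô to Y = log X: dY = (mu - sigma^2/2) dt + sigma dB, so Y_t = log(x_0) + (mu - sigma^2/2) t + sigma B_t and hence X_t = x_0 * exp((mu - sigma^2/2) t + sigma B_t).
With mu = 7/5, sigma = 2/5, x_0 = 9/5, this gives:
  X_t = 9/5 * exp((33/25) * t + (2/5) * B_t).
Since sigma*B_t ~ Normal(0, sigma^2 t), E[exp(sigma*B_t)] = exp(sigma^2 t / 2); so E[X_t] = x_0 * exp((mu - sigma^2/2) t) * exp(sigma^2 t / 2) = x_0 * exp(mu t) = 9*exp(7*t/5)/5.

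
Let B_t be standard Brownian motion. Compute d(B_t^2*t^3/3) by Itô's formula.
d(B_t^2*t^3/3) = (t^2*(B_t^2 + t/3)) dt + (2*B_t*t^3/3) dB_t

Itô's formula for f(t, x): d f(t, B_t) = (f_t + (1/2) f_xx) dt + f_x dB_t. Compute partials of f(t, x) = t^3*x^2/3:
  f_t(t,x)  = t^2*x^2
  f_x(t,x)  = 2*t^3*x/3
  f_xx(t,x) = 2*t^3/3
Assemble drift = f_t + (1/2) f_xx = t^2*(t/3 + x^2) and diffusion = f_x = 2*t^3*x/3. Substituting x = B_t:
  d(B_t^2*t^3/3) = (t^2*(B_t^2 + t/3)) dt + (2*B_t*t^3/3) dB_t.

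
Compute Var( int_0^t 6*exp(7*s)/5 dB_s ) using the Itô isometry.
Var = 18*exp(14*t)/175 - 18/175

The Itô integral of a deterministic integrand f(s) has mean 0 because each increment f(s) * (B_{s+ds} - B_s) has mean 0. By the Itô isometry:
  Var( int_0^t f(s) dB_s ) = E[ (int_0^t f(s) dB_s)^2 ] = int_0^t f(s)^2 ds.
Here f(s) = 6*exp(7*s)/5, so f(s)^2 = 36*exp(14*s)/25. Integrate:
  int_0^t (36*exp(14*s)/25) ds = 18*exp(14*t)/175 - 18/175.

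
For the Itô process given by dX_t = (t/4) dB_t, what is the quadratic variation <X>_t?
<X>_t = t^3/48

For an Itô process dX_t = a(t) dt + b(t) dB_t, the quadratic variation is <X>_t = int_0^t b(s)^2 ds (the drift term does not contribute). Here b(s) = s/4, so
  b(s)^2 = s^2/16.
Integrating from 0 to t:
  <X>_t = int_0^t (s^2/16) ds = t^3/48.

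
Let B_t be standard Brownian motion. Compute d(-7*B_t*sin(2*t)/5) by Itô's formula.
d(-7*B_t*sin(2*t)/5) = (-14*B_t*cos(2*t)/5) dt + (-7*sin(2*t)/5) dB_t

Itô's formula for f(t, x): d f(t, B_t) = (f_t + (1/2) f_xx) dt + f_x dB_t. Compute partials of f(t, x) = -7*x*sin(2*t)/5:
  f_t(t,x)  = -14*x*cos(2*t)/5
  f_x(t,x)  = -7*sin(2*t)/5
  f_xx(t,x) = 0
Assemble drift = f_t + (1/2) f_xx = -14*x*cos(2*t)/5 and diffusion = f_x = -7*sin(2*t)/5. Substituting x = B_t:
  d(-7*B_t*sin(2*t)/5) = (-14*B_t*cos(2*t)/5) dt + (-7*sin(2*t)/5) dB_t.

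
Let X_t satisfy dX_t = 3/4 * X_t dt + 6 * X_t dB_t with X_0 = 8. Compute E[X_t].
E[X_t] = 8*exp(3*t/4)

For GBM dX = mu X dt + sigma X dB with X_0 = x_0, apply Itô to Y = log X: dY = (mu - sigma^2/2) dt + sigma dB, so Y_t = log(x_0) + (mu - sigma^2/2) t + sigma B_t and hence X_t = x_0 * exp((mu - sigma^2/2) t + sigma B_t).
With mu = 3/4, sigma = 6, x_0 = 8, this gives:
  X_t = 8 * exp((-69/4) * t + (6) * B_t).
Since sigma*B_t ~ Normal(0, sigma^2 t), E[exp(sigma*B_t)] = exp(sigma^2 t / 2); so E[X_t] = x_0 * exp((mu - sigma^2/2) t) * exp(sigma^2 t / 2) = x_0 * exp(mu t) = 8*exp(3*t/4).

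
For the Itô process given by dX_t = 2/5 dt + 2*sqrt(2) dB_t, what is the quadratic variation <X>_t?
<X>_t = 8*t

For an Itô process dX_t = a(t) dt + b(t) dB_t, the quadratic variation is <X>_t = int_0^t b(s)^2 ds (the drift term does not contribute). Here b(s) = 2*sqrt(2), so
  b(s)^2 = 8.
Integrating from 0 to t:
  <X>_t = int_0^t (8) ds = 8*t.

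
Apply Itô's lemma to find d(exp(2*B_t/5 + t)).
d(exp(2*B_t/5 + t)) = (27*exp(2*B_t/5 + t)/25) dt + (2*exp(2*B_t/5 + t)/5) dB_t

Itô's formula for f(t, x): d f(t, B_t) = (f_t + (1/2) f_xx) dt + f_x dB_t. Compute partials of f(t, x) = exp(t + 2*x/5):
  f_t(t,x)  = exp(t + 2*x/5)
  f_x(t,x)  = 2*exp(t + 2*x/5)/5
  f_xx(t,x) = 4*exp(t + 2*x/5)/25
Assemble drift = f_t + (1/2) f_xx = 27*exp(t + 2*x/5)/25 and diffusion = f_x = 2*exp(t + 2*x/5)/5. Substituting x = B_t:
  d(exp(2*B_t/5 + t)) = (27*exp(2*B_t/5 + t)/25) dt + (2*exp(2*B_t/5 + t)/5) dB_t.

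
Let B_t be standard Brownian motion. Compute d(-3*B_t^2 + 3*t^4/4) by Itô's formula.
d(-3*B_t^2 + 3*t^4/4) = (3*t^3 - 3) dt + (-6*B_t) dB_t

Itô's formula for f(t, x): d f(t, B_t) = (f_t + (1/2) f_xx) dt + f_x dB_t. Compute partials of f(t, x) = 3*t^4/4 - 3*x^2:
  f_t(t,x)  = 3*t^3
  f_x(t,x)  = -6*x
  f_xx(t,x) = -6
Assemble drift = f_t + (1/2) f_xx = 3*t^3 - 3 and diffusion = f_x = -6*x. Substituting x = B_t:
  d(-3*B_t^2 + 3*t^4/4) = (3*t^3 - 3) dt + (-6*B_t) dB_t.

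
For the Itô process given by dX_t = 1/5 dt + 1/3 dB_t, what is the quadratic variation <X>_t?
<X>_t = t/9

For an Itô process dX_t = a(t) dt + b(t) dB_t, the quadratic variation is <X>_t = int_0^t b(s)^2 ds (the drift term does not contribute). Here b(s) = 1/3, so
  b(s)^2 = 1/9.
Integrating from 0 to t:
  <X>_t = int_0^t (1/9) ds = t/9.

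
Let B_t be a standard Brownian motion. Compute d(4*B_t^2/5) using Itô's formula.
d(4*B_t^2/5) = (4/5) dt + (8*B_t/5) dB_t

Itô's formula for f(B_t) gives d f(B_t) = f'(B_t) dB_t + (1/2) f''(B_t) dt. Compute derivatives of f(x) = 4*x^2/5:
  f'(x)  = 8*x/5
  f''(x) = 8/5
Substitute x = B_t and multiply the f'' term by 1/2:
  drift     = (1/2) * (8/5) evaluated at B_t = 4/5
  diffusion = (8*x/5) evaluated at B_t = 8*B_t/5
Therefore d(4*B_t^2/5) = (4/5) dt + (8*B_t/5) dB_t.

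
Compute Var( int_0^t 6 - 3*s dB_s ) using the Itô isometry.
Var = 3*t*(t^2 - 6*t + 12)

The Itô integral of a deterministic integrand f(s) has mean 0 because each increment f(s) * (B_{s+ds} - B_s) has mean 0. By the Itô isometry:
  Var( int_0^t f(s) dB_s ) = E[ (int_0^t f(s) dB_s)^2 ] = int_0^t f(s)^2 ds.
Here f(s) = 6 - 3*s, so f(s)^2 = 9*(s - 2)^2. Integrate:
  int_0^t (9*(s - 2)^2) ds = 3*t*(t^2 - 6*t + 12).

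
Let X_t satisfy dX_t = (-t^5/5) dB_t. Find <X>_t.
<X>_t = t^11/275

For an Itô process dX_t = a(t) dt + b(t) dB_t, the quadratic variation is <X>_t = int_0^t b(s)^2 ds (the drift term does not contribute). Here b(s) = -s^5/5, so
  b(s)^2 = s^10/25.
Integrating from 0 to t:
  <X>_t = int_0^t (s^10/25) ds = t^11/275.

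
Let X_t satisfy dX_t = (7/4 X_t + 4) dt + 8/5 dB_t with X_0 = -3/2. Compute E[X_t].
E[X_t] = 11*exp(7*t/4)/14 - 16/7

Taking expectations and using E[dB_t] = 0, the mean m(t) = E[X_t] satisfies the ODE m'(t) = a m(t) + b with m(0) = x_0. With a = 7/4, b = 4, x_0 = -3/2, the solution is
  m(t) = x_0 * exp(a t) + (b/a) * (exp(a t) - 1)
       = (-3/2) * exp((7/4) t) + (4/(7/4)) * (exp((7/4) t) - 1)
       = 11*exp(7*t/4)/14 - 16/7.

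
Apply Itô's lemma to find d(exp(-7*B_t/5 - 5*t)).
d(exp(-7*B_t/5 - 5*t)) = (-201*exp(-7*B_t/5 - 5*t)/50) dt + (-7*exp(-7*B_t/5 - 5*t)/5) dB_t

Itô's formula for f(t, x): d f(t, B_t) = (f_t + (1/2) f_xx) dt + f_x dB_t. Compute partials of f(t, x) = exp(-5*t - 7*x/5):
  f_t(t,x)  = -5*exp(-5*t - 7*x/5)
  f_x(t,x)  = -7*exp(-5*t - 7*x/5)/5
  f_xx(t,x) = 49*exp(-5*t - 7*x/5)/25
Assemble drift = f_t + (1/2) f_xx = -201*exp(-5*t - 7*x/5)/50 and diffusion = f_x = -7*exp(-5*t - 7*x/5)/5. Substituting x = B_t:
  d(exp(-7*B_t/5 - 5*t)) = (-201*exp(-7*B_t/5 - 5*t)/50) dt + (-7*exp(-7*B_t/5 - 5*t)/5) dB_t.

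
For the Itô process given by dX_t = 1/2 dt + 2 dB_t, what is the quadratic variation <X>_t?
<X>_t = 4*t

For an Itô process dX_t = a(t) dt + b(t) dB_t, the quadratic variation is <X>_t = int_0^t b(s)^2 ds (the drift term does not contribute). Here b(s) = 2, so
  b(s)^2 = 4.
Integrating from 0 to t:
  <X>_t = int_0^t (4) ds = 4*t.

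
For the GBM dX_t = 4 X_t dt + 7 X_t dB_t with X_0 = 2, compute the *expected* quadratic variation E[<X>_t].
E[<X>_t] = 196*exp(57*t)/57 - 196/57

<X>_t = int_0^t (7 * X_s)^2 ds. Taking expectation inside the integral: E[<X>_t] = 7^2 * int_0^t E[X_s^2] ds. For GBM, E[X_s^2] = x_0^2 * exp((2 mu + sigma^2) s). Integrating:
  E[<X>_t] = 7^2 * 2^2 * (exp((2*4 + 7^2) t) - 1) / (2*4 + 7^2)
           = 7^2 * 2^2 * (exp(57 t) - 1) / 57 = 196*exp(57*t)/57 - 196/57.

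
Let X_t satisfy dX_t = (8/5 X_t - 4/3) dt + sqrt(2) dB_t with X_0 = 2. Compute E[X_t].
E[X_t] = 7*exp(8*t/5)/6 + 5/6

Taking expectations and using E[dB_t] = 0, the mean m(t) = E[X_t] satisfies the ODE m'(t) = a m(t) + b with m(0) = x_0. With a = 8/5, b = -4/3, x_0 = 2, the solution is
  m(t) = x_0 * exp(a t) + (b/a) * (exp(a t) - 1)
       = 2 * exp((8/5) t) + ((-4/3)/(8/5)) * (exp((8/5) t) - 1)
       = 7*exp(8*t/5)/6 + 5/6.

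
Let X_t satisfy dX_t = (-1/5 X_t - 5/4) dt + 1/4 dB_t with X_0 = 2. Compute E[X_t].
E[X_t] = -25/4 + 33*exp(-t/5)/4

Taking expectations and using E[dB_t] = 0, the mean m(t) = E[X_t] satisfies the ODE m'(t) = a m(t) + b with m(0) = x_0. With a = -1/5, b = -5/4, x_0 = 2, the solution is
  m(t) = x_0 * exp(a t) + (b/a) * (exp(a t) - 1)
       = 2 * exp((-1/5) t) + ((-5/4)/(-1/5)) * (exp((-1/5) t) - 1)
       = -25/4 + 33*exp(-t/5)/4.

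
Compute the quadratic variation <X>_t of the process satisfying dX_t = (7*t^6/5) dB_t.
<X>_t = 49*t^13/325

For an Itô process dX_t = a(t) dt + b(t) dB_t, the quadratic variation is <X>_t = int_0^t b(s)^2 ds (the drift term does not contribute). Here b(s) = 7*s^6/5, so
  b(s)^2 = 49*s^12/25.
Integrating from 0 to t:
  <X>_t = int_0^t (49*s^12/25) ds = 49*t^13/325.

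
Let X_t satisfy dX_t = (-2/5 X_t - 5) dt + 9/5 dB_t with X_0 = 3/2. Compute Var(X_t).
Var(X_t) = 81/20 - 81*exp(-4*t/5)/20

The variance V(t) = Var(X_t) satisfies V'(t) = 2 a V(t) + c^2 with V(0) = 0 (drift coefficient is linear in X, diffusion is constant). With a = -2/5, c = 9/5, the solution is
  V(t) = (c^2 / (2 a)) * (exp(2 a t) - 1)
       = ((9/5)^2 / (2*(-2/5))) * (exp((-4/5) t) - 1)
       = 81/20 - 81*exp(-4*t/5)/20.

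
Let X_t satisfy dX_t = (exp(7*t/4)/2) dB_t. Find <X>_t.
<X>_t = exp(7*t/2)/14 - 1/14

For an Itô process dX_t = a(t) dt + b(t) dB_t, the quadratic variation is <X>_t = int_0^t b(s)^2 ds (the drift term does not contribute). Here b(s) = exp(7*s/4)/2, so
  b(s)^2 = exp(7*s/2)/4.
Integrating from 0 to t:
  <X>_t = int_0^t (exp(7*s/2)/4) ds = exp(7*t/2)/14 - 1/14.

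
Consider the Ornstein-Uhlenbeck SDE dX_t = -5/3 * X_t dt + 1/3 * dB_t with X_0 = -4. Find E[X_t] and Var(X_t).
E[X_t] = -4*exp(-5*t/3); Var(X_t) = 1/30 - exp(-10*t/3)/30

The OU SDE dX = -theta X dt + sigma dB admits the integrating factor exp(theta t): d(exp(theta t) X_t) = sigma exp(theta t) dB_t. Integrating from 0 to t:
  X_t = x_0 * exp(-theta t) + sigma * int_0^t exp(-theta (t-s)) dB_s.
The Itô integral has mean 0 and (by the Itô isometry) variance sigma^2 * int_0^t exp(-2 theta (t - s)) ds = sigma^2 * (1 - exp(-2 theta t)) / (2 theta).
With theta = 5/3, sigma = 1/3, x_0 = -4:
  E[X_t] = -4 * exp(-5/3 t) = -4*exp(-5*t/3)
  Var(X_t) = (1/3)^2 * (1 - exp(-2*5/3 t)) / (2 * 5/3) = 1/30 - exp(-10*t/3)/30.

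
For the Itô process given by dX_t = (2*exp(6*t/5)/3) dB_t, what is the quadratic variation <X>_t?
<X>_t = 5*exp(12*t/5)/27 - 5/27

For an Itô process dX_t = a(t) dt + b(t) dB_t, the quadratic variation is <X>_t = int_0^t b(s)^2 ds (the drift term does not contribute). Here b(s) = 2*exp(6*s/5)/3, so
  b(s)^2 = 4*exp(12*s/5)/9.
Integrating from 0 to t:
  <X>_t = int_0^t (4*exp(12*s/5)/9) ds = 5*exp(12*t/5)/27 - 5/27.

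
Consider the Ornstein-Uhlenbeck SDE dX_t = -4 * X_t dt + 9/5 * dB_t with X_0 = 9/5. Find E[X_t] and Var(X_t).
E[X_t] = 9*exp(-4*t)/5; Var(X_t) = 81/200 - 81*exp(-8*t)/200

The OU SDE dX = -theta X dt + sigma dB admits the integrating factor exp(theta t): d(exp(theta t) X_t) = sigma exp(theta t) dB_t. Integrating from 0 to t:
  X_t = x_0 * exp(-theta t) + sigma * int_0^t exp(-theta (t-s)) dB_s.
The Itô integral has mean 0 and (by the Itô isometry) variance sigma^2 * int_0^t exp(-2 theta (t - s)) ds = sigma^2 * (1 - exp(-2 theta t)) / (2 theta).
With theta = 4, sigma = 9/5, x_0 = 9/5:
  E[X_t] = 9/5 * exp(-4 t) = 9*exp(-4*t)/5
  Var(X_t) = (9/5)^2 * (1 - exp(-2*4 t)) / (2 * 4) = 81/200 - 81*exp(-8*t)/200.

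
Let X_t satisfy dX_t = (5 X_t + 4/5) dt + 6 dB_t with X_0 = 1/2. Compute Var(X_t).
Var(X_t) = 18*exp(10*t)/5 - 18/5

The variance V(t) = Var(X_t) satisfies V'(t) = 2 a V(t) + c^2 with V(0) = 0 (drift coefficient is linear in X, diffusion is constant). With a = 5, c = 6, the solution is
  V(t) = (c^2 / (2 a)) * (exp(2 a t) - 1)
       = (6^2 / (2*5)) * (exp(10 t) - 1)
       = 18*exp(10*t)/5 - 18/5.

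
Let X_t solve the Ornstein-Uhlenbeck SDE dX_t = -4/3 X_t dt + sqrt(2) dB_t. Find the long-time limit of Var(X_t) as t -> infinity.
lim Var(X_t) = 3/4

The OU SDE dX = -theta X dt + sigma dB admits the integrating factor exp(theta t): d(exp(theta t) X_t) = sigma exp(theta t) dB_t. Integrating from 0 to t gives X_t = x_0 * exp(-theta t) + sigma * int_0^t exp(-theta (t-s)) dB_s for any initial x_0. The Itô integral has variance (by the Itô isometry) sigma^2 * int_0^t exp(-2 theta (t - s)) ds = sigma^2 * (1 - exp(-2 theta t)) / (2 theta), independent of x_0.
With theta = 4/3, sigma = sqrt(2):
  Var(X_t) = (sqrt(2))^2 * (1 - exp(-2*4/3 t)) / (2 * 4/3) = 3/4 - 3*exp(-8*t/3)/4.
As t -> infinity, exp(-2*4/3 t) -> 0, so the stationary variance is sigma^2 / (2 theta) = 3/4.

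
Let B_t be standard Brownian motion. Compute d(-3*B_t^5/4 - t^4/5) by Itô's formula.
d(-3*B_t^5/4 - t^4/5) = (-15*B_t^3/2 - 4*t^3/5) dt + (-15*B_t^4/4) dB_t

Itô's formula for f(t, x): d f(t, B_t) = (f_t + (1/2) f_xx) dt + f_x dB_t. Compute partials of f(t, x) = -t^4/5 - 3*x^5/4:
  f_t(t,x)  = -4*t^3/5
  f_x(t,x)  = -15*x^4/4
  f_xx(t,x) = -15*x^3
Assemble drift = f_t + (1/2) f_xx = -4*t^3/5 - 15*x^3/2 and diffusion = f_x = -15*x^4/4. Substituting x = B_t:
  d(-3*B_t^5/4 - t^4/5) = (-15*B_t^3/2 - 4*t^3/5) dt + (-15*B_t^4/4) dB_t.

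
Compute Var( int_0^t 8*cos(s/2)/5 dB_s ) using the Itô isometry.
Var = 32*t/25 + 32*sin(t)/25

The Itô integral of a deterministic integrand f(s) has mean 0 because each increment f(s) * (B_{s+ds} - B_s) has mean 0. By the Itô isometry:
  Var( int_0^t f(s) dB_s ) = E[ (int_0^t f(s) dB_s)^2 ] = int_0^t f(s)^2 ds.
Here f(s) = 8*cos(s/2)/5, so f(s)^2 = 64*cos(s/2)^2/25. Integrate:
  int_0^t (64*cos(s/2)^2/25) ds = 32*t/25 + 32*sin(t)/25.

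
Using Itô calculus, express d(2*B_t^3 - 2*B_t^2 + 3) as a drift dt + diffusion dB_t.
d(2*B_t^3 - 2*B_t^2 + 3) = (6*B_t - 2) dt + (2*B_t*(3*B_t - 2)) dB_t

Itô's formula for f(B_t) gives d f(B_t) = f'(B_t) dB_t + (1/2) f''(B_t) dt. Compute derivatives of f(x) = 2*x^3 - 2*x^2 + 3:
  f'(x)  = 2*x*(3*x - 2)
  f''(x) = 12*x - 4
Substitute x = B_t and multiply the f'' term by 1/2:
  drift     = (1/2) * (12*x - 4) evaluated at B_t = 6*B_t - 2
  diffusion = (2*x*(3*x - 2)) evaluated at B_t = 2*B_t*(3*B_t - 2)
Therefore d(2*B_t^3 - 2*B_t^2 + 3) = (6*B_t - 2) dt + (2*B_t*(3*B_t - 2)) dB_t.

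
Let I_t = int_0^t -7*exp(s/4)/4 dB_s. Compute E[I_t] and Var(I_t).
E[I_t] = 0; Var(I_t) = 49*exp(t/2)/8 - 49/8

The Itô integral of a deterministic integrand f(s) has mean 0 because each increment f(s) * (B_{s+ds} - B_s) has mean 0. By the Itô isometry:
  Var( int_0^t f(s) dB_s ) = E[ (int_0^t f(s) dB_s)^2 ] = int_0^t f(s)^2 ds.
Here f(s) = -7*exp(s/4)/4, so f(s)^2 = 49*exp(s/2)/16. Integrate:
  int_0^t (49*exp(s/2)/16) ds = 49*exp(t/2)/8 - 49/8.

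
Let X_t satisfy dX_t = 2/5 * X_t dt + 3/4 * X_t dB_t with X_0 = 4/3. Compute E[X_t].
E[X_t] = 4*exp(2*t/5)/3

For GBM dX = mu X dt + sigma X dB with X_0 = x_0, apply Itô to Y = log X: dY = (mu - sigma^2/2) dt + sigma dB, so Y_t = log(x_0) + (mu - sigma^2/2) t + sigma B_t and hence X_t = x_0 * exp((mu - sigma^2/2) t + sigma B_t).
With mu = 2/5, sigma = 3/4, x_0 = 4/3, this gives:
  X_t = 4/3 * exp((19/160) * t + (3/4) * B_t).
Since sigma*B_t ~ Normal(0, sigma^2 t), E[exp(sigma*B_t)] = exp(sigma^2 t / 2); so E[X_t] = x_0 * exp((mu - sigma^2/2) t) * exp(sigma^2 t / 2) = x_0 * exp(mu t) = 4*exp(2*t/5)/3.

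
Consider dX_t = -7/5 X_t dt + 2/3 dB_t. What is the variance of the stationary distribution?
lim Var(X_t) = 10/63

The OU SDE dX = -theta X dt + sigma dB admits the integrating factor exp(theta t): d(exp(theta t) X_t) = sigma exp(theta t) dB_t. Integrating from 0 to t gives X_t = x_0 * exp(-theta t) + sigma * int_0^t exp(-theta (t-s)) dB_s for any initial x_0. The Itô integral has variance (by the Itô isometry) sigma^2 * int_0^t exp(-2 theta (t - s)) ds = sigma^2 * (1 - exp(-2 theta t)) / (2 theta), independent of x_0.
With theta = 7/5, sigma = 2/3:
  Var(X_t) = (2/3)^2 * (1 - exp(-2*7/5 t)) / (2 * 7/5) = 10/63 - 10*exp(-14*t/5)/63.
As t -> infinity, exp(-2*7/5 t) -> 0, so the stationary variance is sigma^2 / (2 theta) = 10/63.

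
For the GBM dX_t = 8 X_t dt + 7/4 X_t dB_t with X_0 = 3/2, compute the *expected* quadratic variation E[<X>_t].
E[<X>_t] = 441*exp(305*t/16)/1220 - 441/1220

<X>_t = int_0^t ((7/4) * X_s)^2 ds. Taking expectation inside the integral: E[<X>_t] = (7/4)^2 * int_0^t E[X_s^2] ds. For GBM, E[X_s^2] = x_0^2 * exp((2 mu + sigma^2) s). Integrating:
  E[<X>_t] = (7/4)^2 * (3/2)^2 * (exp((2*8 + (7/4)^2) t) - 1) / (2*8 + (7/4)^2)
           = (7/4)^2 * (3/2)^2 * (exp((305/16) t) - 1) / (305/16) = 441*exp(305*t/16)/1220 - 441/1220.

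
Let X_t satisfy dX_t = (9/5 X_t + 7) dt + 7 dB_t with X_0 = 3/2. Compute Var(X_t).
Var(X_t) = 245*exp(18*t/5)/18 - 245/18

The variance V(t) = Var(X_t) satisfies V'(t) = 2 a V(t) + c^2 with V(0) = 0 (drift coefficient is linear in X, diffusion is constant). With a = 9/5, c = 7, the solution is
  V(t) = (c^2 / (2 a)) * (exp(2 a t) - 1)
       = (7^2 / (2*(9/5))) * (exp((18/5) t) - 1)
       = 245*exp(18*t/5)/18 - 245/18.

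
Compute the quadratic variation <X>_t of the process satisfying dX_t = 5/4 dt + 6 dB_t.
<X>_t = 36*t

For an Itô process dX_t = a(t) dt + b(t) dB_t, the quadratic variation is <X>_t = int_0^t b(s)^2 ds (the drift term does not contribute). Here b(s) = 6, so
  b(s)^2 = 36.
Integrating from 0 to t:
  <X>_t = int_0^t (36) ds = 36*t.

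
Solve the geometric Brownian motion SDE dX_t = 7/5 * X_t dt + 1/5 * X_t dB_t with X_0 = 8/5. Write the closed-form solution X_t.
X_t = 8/5 * exp((69/50) * t + (1/5) * B_t)

For GBM dX = mu X dt + sigma X dB with X_0 = x_0, apply Itô to Y = log X: dY = (mu - sigma^2/2) dt + sigma dB, so Y_t = log(x_0) + (mu - sigma^2/2) t + sigma B_t and hence X_t = x_0 * exp((mu - sigma^2/2) t + sigma B_t).
With mu = 7/5, sigma = 1/5, x_0 = 8/5, this gives:
  X_t = 8/5 * exp((69/50) * t + (1/5) * B_t).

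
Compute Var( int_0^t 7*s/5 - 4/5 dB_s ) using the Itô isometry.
Var = t*(49*t^2 - 84*t + 48)/75

The Itô integral of a deterministic integrand f(s) has mean 0 because each increment f(s) * (B_{s+ds} - B_s) has mean 0. By the Itô isometry:
  Var( int_0^t f(s) dB_s ) = E[ (int_0^t f(s) dB_s)^2 ] = int_0^t f(s)^2 ds.
Here f(s) = 7*s/5 - 4/5, so f(s)^2 = (7*s - 4)^2/25. Integrate:
  int_0^t ((7*s - 4)^2/25) ds = t*(49*t^2 - 84*t + 48)/75.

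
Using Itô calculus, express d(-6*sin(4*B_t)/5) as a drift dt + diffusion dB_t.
d(-6*sin(4*B_t)/5) = (48*sin(4*B_t)/5) dt + (-24*cos(4*B_t)/5) dB_t

Itô's formula for f(B_t) gives d f(B_t) = f'(B_t) dB_t + (1/2) f''(B_t) dt. Compute derivatives of f(x) = -6*sin(4*x)/5:
  f'(x)  = -24*cos(4*x)/5
  f''(x) = 96*sin(4*x)/5
Substitute x = B_t and multiply the f'' term by 1/2:
  drift     = (1/2) * (96*sin(4*x)/5) evaluated at B_t = 48*sin(4*B_t)/5
  diffusion = (-24*cos(4*x)/5) evaluated at B_t = -24*cos(4*B_t)/5
Therefore d(-6*sin(4*B_t)/5) = (48*sin(4*B_t)/5) dt + (-24*cos(4*B_t)/5) dB_t.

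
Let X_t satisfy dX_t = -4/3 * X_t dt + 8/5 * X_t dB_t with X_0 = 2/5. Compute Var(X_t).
Var(X_t) = (4*exp(64*t/25) - 4)*exp(-8*t/3)/25

For GBM dX = mu X dt + sigma X dB with X_0 = x_0, apply Itô to Y = log X: dY = (mu - sigma^2/2) dt + sigma dB, so Y_t = log(x_0) + (mu - sigma^2/2) t + sigma B_t and hence X_t = x_0 * exp((mu - sigma^2/2) t + sigma B_t).
With mu = -4/3, sigma = 8/5, x_0 = 2/5, this gives:
  X_t = 2/5 * exp((-196/75) * t + (8/5) * B_t).
Since sigma*B_t ~ Normal(0, sigma^2 t), E[exp(sigma*B_t)] = exp(sigma^2 t / 2); so E[X_t] = x_0 * exp((mu - sigma^2/2) t) * exp(sigma^2 t / 2) = x_0 * exp(mu t) = 2*exp(-4*t/3)/5.
Var(X_t) = E[X_t^2] - (E[X_t])^2 = x_0^2 * exp(2 mu t) * (exp(sigma^2 t) - 1) = (4*exp(64*t/25) - 4)*exp(-8*t/3)/25.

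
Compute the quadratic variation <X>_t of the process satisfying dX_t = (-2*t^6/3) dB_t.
<X>_t = 4*t^13/117

For an Itô process dX_t = a(t) dt + b(t) dB_t, the quadratic variation is <X>_t = int_0^t b(s)^2 ds (the drift term does not contribute). Here b(s) = -2*s^6/3, so
  b(s)^2 = 4*s^12/9.
Integrating from 0 to t:
  <X>_t = int_0^t (4*s^12/9) ds = 4*t^13/117.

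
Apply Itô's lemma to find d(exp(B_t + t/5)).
d(exp(B_t + t/5)) = (7*exp(B_t + t/5)/10) dt + (exp(B_t + t/5)) dB_t

Itô's formula for f(t, x): d f(t, B_t) = (f_t + (1/2) f_xx) dt + f_x dB_t. Compute partials of f(t, x) = exp(t/5 + x):
  f_t(t,x)  = exp(t/5 + x)/5
  f_x(t,x)  = exp(t/5 + x)
  f_xx(t,x) = exp(t/5 + x)
Assemble drift = f_t + (1/2) f_xx = 7*exp(t/5 + x)/10 and diffusion = f_x = exp(t/5 + x). Substituting x = B_t:
  d(exp(B_t + t/5)) = (7*exp(B_t + t/5)/10) dt + (exp(B_t + t/5)) dB_t.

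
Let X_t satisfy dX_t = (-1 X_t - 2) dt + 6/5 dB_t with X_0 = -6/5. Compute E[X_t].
E[X_t] = -2 + 4*exp(-t)/5

Taking expectations and using E[dB_t] = 0, the mean m(t) = E[X_t] satisfies the ODE m'(t) = a m(t) + b with m(0) = x_0. With a = -1, b = -2, x_0 = -6/5, the solution is
  m(t) = x_0 * exp(a t) + (b/a) * (exp(a t) - 1)
       = (-6/5) * exp((-1) t) + ((-2)/(-1)) * (exp((-1) t) - 1)
       = -2 + 4*exp(-t)/5.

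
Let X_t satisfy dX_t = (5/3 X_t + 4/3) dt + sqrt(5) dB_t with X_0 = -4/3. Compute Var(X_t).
Var(X_t) = 3*exp(10*t/3)/2 - 3/2

The variance V(t) = Var(X_t) satisfies V'(t) = 2 a V(t) + c^2 with V(0) = 0 (drift coefficient is linear in X, diffusion is constant). With a = 5/3, c = sqrt(5), the solution is
  V(t) = (c^2 / (2 a)) * (exp(2 a t) - 1)
       = (sqrt(5)^2 / (2*(5/3))) * (exp((10/3) t) - 1)
       = 3*exp(10*t/3)/2 - 3/2.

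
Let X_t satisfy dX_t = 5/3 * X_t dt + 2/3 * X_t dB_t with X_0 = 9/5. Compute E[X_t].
E[X_t] = 9*exp(5*t/3)/5

For GBM dX = mu X dt + sigma X dB with X_0 = x_0, apply Itô to Y = log X: dY = (mu - sigma^2/2) dt + sigma dB, so Y_t = log(x_0) + (mu - sigma^2/2) t + sigma B_t and hence X_t = x_0 * exp((mu - sigma^2/2) t + sigma B_t).
With mu = 5/3, sigma = 2/3, x_0 = 9/5, this gives:
  X_t = 9/5 * exp((13/9) * t + (2/3) * B_t).
Since sigma*B_t ~ Normal(0, sigma^2 t), E[exp(sigma*B_t)] = exp(sigma^2 t / 2); so E[X_t] = x_0 * exp((mu - sigma^2/2) t) * exp(sigma^2 t / 2) = x_0 * exp(mu t) = 9*exp(5*t/3)/5.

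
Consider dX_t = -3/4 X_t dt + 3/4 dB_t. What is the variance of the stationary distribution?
lim Var(X_t) = 3/8

The OU SDE dX = -theta X dt + sigma dB admits the integrating factor exp(theta t): d(exp(theta t) X_t) = sigma exp(theta t) dB_t. Integrating from 0 to t gives X_t = x_0 * exp(-theta t) + sigma * int_0^t exp(-theta (t-s)) dB_s for any initial x_0. The Itô integral has variance (by the Itô isometry) sigma^2 * int_0^t exp(-2 theta (t - s)) ds = sigma^2 * (1 - exp(-2 theta t)) / (2 theta), independent of x_0.
With theta = 3/4, sigma = 3/4:
  Var(X_t) = (3/4)^2 * (1 - exp(-2*3/4 t)) / (2 * 3/4) = 3/8 - 3*exp(-3*t/2)/8.
As t -> infinity, exp(-2*3/4 t) -> 0, so the stationary variance is sigma^2 / (2 theta) = 3/8.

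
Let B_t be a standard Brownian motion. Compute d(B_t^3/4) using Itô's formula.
d(B_t^3/4) = (3*B_t/4) dt + (3*B_t^2/4) dB_t

Itô's formula for f(B_t) gives d f(B_t) = f'(B_t) dB_t + (1/2) f''(B_t) dt. Compute derivatives of f(x) = x^3/4:
  f'(x)  = 3*x^2/4
  f''(x) = 3*x/2
Substitute x = B_t and multiply the f'' term by 1/2:
  drift     = (1/2) * (3*x/2) evaluated at B_t = 3*B_t/4
  diffusion = (3*x^2/4) evaluated at B_t = 3*B_t^2/4
Therefore d(B_t^3/4) = (3*B_t/4) dt + (3*B_t^2/4) dB_t.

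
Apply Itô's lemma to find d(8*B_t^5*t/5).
d(8*B_t^5*t/5) = (8*B_t^3*(B_t^2 + 10*t)/5) dt + (8*B_t^4*t) dB_t

Itô's formula for f(t, x): d f(t, B_t) = (f_t + (1/2) f_xx) dt + f_x dB_t. Compute partials of f(t, x) = 8*t*x^5/5:
  f_t(t,x)  = 8*x^5/5
  f_x(t,x)  = 8*t*x^4
  f_xx(t,x) = 32*t*x^3
Assemble drift = f_t + (1/2) f_xx = 8*x^3*(10*t + x^2)/5 and diffusion = f_x = 8*t*x^4. Substituting x = B_t:
  d(8*B_t^5*t/5) = (8*B_t^3*(B_t^2 + 10*t)/5) dt + (8*B_t^4*t) dB_t.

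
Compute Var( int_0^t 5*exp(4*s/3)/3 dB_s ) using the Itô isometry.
Var = 25*exp(8*t/3)/24 - 25/24

The Itô integral of a deterministic integrand f(s) has mean 0 because each increment f(s) * (B_{s+ds} - B_s) has mean 0. By the Itô isometry:
  Var( int_0^t f(s) dB_s ) = E[ (int_0^t f(s) dB_s)^2 ] = int_0^t f(s)^2 ds.
Here f(s) = 5*exp(4*s/3)/3, so f(s)^2 = 25*exp(8*s/3)/9. Integrate:
  int_0^t (25*exp(8*s/3)/9) ds = 25*exp(8*t/3)/24 - 25/24.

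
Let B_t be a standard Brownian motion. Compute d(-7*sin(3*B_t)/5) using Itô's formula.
d(-7*sin(3*B_t)/5) = (63*sin(3*B_t)/10) dt + (-21*cos(3*B_t)/5) dB_t

Itô's formula for f(B_t) gives d f(B_t) = f'(B_t) dB_t + (1/2) f''(B_t) dt. Compute derivatives of f(x) = -7*sin(3*x)/5:
  f'(x)  = -21*cos(3*x)/5
  f''(x) = 63*sin(3*x)/5
Substitute x = B_t and multiply the f'' term by 1/2:
  drift     = (1/2) * (63*sin(3*x)/5) evaluated at B_t = 63*sin(3*B_t)/10
  diffusion = (-21*cos(3*x)/5) evaluated at B_t = -21*cos(3*B_t)/5
Therefore d(-7*sin(3*B_t)/5) = (63*sin(3*B_t)/10) dt + (-21*cos(3*B_t)/5) dB_t.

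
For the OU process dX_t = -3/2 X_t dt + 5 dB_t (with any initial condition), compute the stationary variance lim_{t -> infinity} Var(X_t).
lim Var(X_t) = 25/3

The OU SDE dX = -theta X dt + sigma dB admits the integrating factor exp(theta t): d(exp(theta t) X_t) = sigma exp(theta t) dB_t. Integrating from 0 to t gives X_t = x_0 * exp(-theta t) + sigma * int_0^t exp(-theta (t-s)) dB_s for any initial x_0. The Itô integral has variance (by the Itô isometry) sigma^2 * int_0^t exp(-2 theta (t - s)) ds = sigma^2 * (1 - exp(-2 theta t)) / (2 theta), independent of x_0.
With theta = 3/2, sigma = 5:
  Var(X_t) = (5)^2 * (1 - exp(-2*3/2 t)) / (2 * 3/2) = 25/3 - 25*exp(-3*t)/3.
As t -> infinity, exp(-2*3/2 t) -> 0, so the stationary variance is sigma^2 / (2 theta) = 25/3.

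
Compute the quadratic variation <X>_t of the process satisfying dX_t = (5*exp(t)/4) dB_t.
<X>_t = 25*exp(2*t)/32 - 25/32

For an Itô process dX_t = a(t) dt + b(t) dB_t, the quadratic variation is <X>_t = int_0^t b(s)^2 ds (the drift term does not contribute). Here b(s) = 5*exp(s)/4, so
  b(s)^2 = 25*exp(2*s)/16.
Integrating from 0 to t:
  <X>_t = int_0^t (25*exp(2*s)/16) ds = 25*exp(2*t)/32 - 25/32.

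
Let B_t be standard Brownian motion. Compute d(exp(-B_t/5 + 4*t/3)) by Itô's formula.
d(exp(-B_t/5 + 4*t/3)) = (203*exp(-B_t/5 + 4*t/3)/150) dt + (-exp(-B_t/5 + 4*t/3)/5) dB_t

Itô's formula for f(t, x): d f(t, B_t) = (f_t + (1/2) f_xx) dt + f_x dB_t. Compute partials of f(t, x) = exp(4*t/3 - x/5):
  f_t(t,x)  = 4*exp(4*t/3 - x/5)/3
  f_x(t,x)  = -exp(4*t/3 - x/5)/5
  f_xx(t,x) = exp(4*t/3 - x/5)/25
Assemble drift = f_t + (1/2) f_xx = 203*exp(4*t/3 - x/5)/150 and diffusion = f_x = -exp(4*t/3 - x/5)/5. Substituting x = B_t:
  d(exp(-B_t/5 + 4*t/3)) = (203*exp(-B_t/5 + 4*t/3)/150) dt + (-exp(-B_t/5 + 4*t/3)/5) dB_t.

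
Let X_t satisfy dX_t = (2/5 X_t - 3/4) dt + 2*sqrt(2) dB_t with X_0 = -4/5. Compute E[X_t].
E[X_t] = 15/8 - 107*exp(2*t/5)/40

Taking expectations and using E[dB_t] = 0, the mean m(t) = E[X_t] satisfies the ODE m'(t) = a m(t) + b with m(0) = x_0. With a = 2/5, b = -3/4, x_0 = -4/5, the solution is
  m(t) = x_0 * exp(a t) + (b/a) * (exp(a t) - 1)
       = (-4/5) * exp((2/5) t) + ((-3/4)/(2/5)) * (exp((2/5) t) - 1)
       = 15/8 - 107*exp(2*t/5)/40.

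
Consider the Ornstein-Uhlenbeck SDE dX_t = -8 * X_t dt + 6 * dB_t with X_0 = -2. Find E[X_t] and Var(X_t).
E[X_t] = -2*exp(-8*t); Var(X_t) = 9/4 - 9*exp(-16*t)/4

The OU SDE dX = -theta X dt + sigma dB admits the integrating factor exp(theta t): d(exp(theta t) X_t) = sigma exp(theta t) dB_t. Integrating from 0 to t:
  X_t = x_0 * exp(-theta t) + sigma * int_0^t exp(-theta (t-s)) dB_s.
The Itô integral has mean 0 and (by the Itô isometry) variance sigma^2 * int_0^t exp(-2 theta (t - s)) ds = sigma^2 * (1 - exp(-2 theta t)) / (2 theta).
With theta = 8, sigma = 6, x_0 = -2:
  E[X_t] = -2 * exp(-8 t) = -2*exp(-8*t)
  Var(X_t) = (6)^2 * (1 - exp(-2*8 t)) / (2 * 8) = 9/4 - 9*exp(-16*t)/4.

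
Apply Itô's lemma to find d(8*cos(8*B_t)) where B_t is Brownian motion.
d(8*cos(8*B_t)) = (-256*cos(8*B_t)) dt + (-64*sin(8*B_t)) dB_t

Itô's formula for f(B_t) gives d f(B_t) = f'(B_t) dB_t + (1/2) f''(B_t) dt. Compute derivatives of f(x) = 8*cos(8*x):
  f'(x)  = -64*sin(8*x)
  f''(x) = -512*cos(8*x)
Substitute x = B_t and multiply the f'' term by 1/2:
  drift     = (1/2) * (-512*cos(8*x)) evaluated at B_t = -256*cos(8*B_t)
  diffusion = (-64*sin(8*x)) evaluated at B_t = -64*sin(8*B_t)
Therefore d(8*cos(8*B_t)) = (-256*cos(8*B_t)) dt + (-64*sin(8*B_t)) dB_t.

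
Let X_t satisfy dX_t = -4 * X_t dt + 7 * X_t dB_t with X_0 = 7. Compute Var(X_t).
Var(X_t) = (49*exp(49*t) - 49)*exp(-8*t)

For GBM dX = mu X dt + sigma X dB with X_0 = x_0, apply Itô to Y = log X: dY = (mu - sigma^2/2) dt + sigma dB, so Y_t = log(x_0) + (mu - sigma^2/2) t + sigma B_t and hence X_t = x_0 * exp((mu - sigma^2/2) t + sigma B_t).
With mu = -4, sigma = 7, x_0 = 7, this gives:
  X_t = 7 * exp((-57/2) * t + (7) * B_t).
Since sigma*B_t ~ Normal(0, sigma^2 t), E[exp(sigma*B_t)] = exp(sigma^2 t / 2); so E[X_t] = x_0 * exp((mu - sigma^2/2) t) * exp(sigma^2 t / 2) = x_0 * exp(mu t) = 7*exp(-4*t).
Var(X_t) = E[X_t^2] - (E[X_t])^2 = x_0^2 * exp(2 mu t) * (exp(sigma^2 t) - 1) = (49*exp(49*t) - 49)*exp(-8*t).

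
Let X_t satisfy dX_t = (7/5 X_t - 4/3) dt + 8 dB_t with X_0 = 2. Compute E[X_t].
E[X_t] = 22*exp(7*t/5)/21 + 20/21

Taking expectations and using E[dB_t] = 0, the mean m(t) = E[X_t] satisfies the ODE m'(t) = a m(t) + b with m(0) = x_0. With a = 7/5, b = -4/3, x_0 = 2, the solution is
  m(t) = x_0 * exp(a t) + (b/a) * (exp(a t) - 1)
       = 2 * exp((7/5) t) + ((-4/3)/(7/5)) * (exp((7/5) t) - 1)
       = 22*exp(7*t/5)/21 + 20/21.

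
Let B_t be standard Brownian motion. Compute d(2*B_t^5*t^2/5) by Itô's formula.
d(2*B_t^5*t^2/5) = (4*B_t^3*t*(B_t^2 + 5*t)/5) dt + (2*B_t^4*t^2) dB_t

Itô's formula for f(t, x): d f(t, B_t) = (f_t + (1/2) f_xx) dt + f_x dB_t. Compute partials of f(t, x) = 2*t^2*x^5/5:
  f_t(t,x)  = 4*t*x^5/5
  f_x(t,x)  = 2*t^2*x^4
  f_xx(t,x) = 8*t^2*x^3
Assemble drift = f_t + (1/2) f_xx = 4*t*x^3*(5*t + x^2)/5 and diffusion = f_x = 2*t^2*x^4. Substituting x = B_t:
  d(2*B_t^5*t^2/5) = (4*B_t^3*t*(B_t^2 + 5*t)/5) dt + (2*B_t^4*t^2) dB_t.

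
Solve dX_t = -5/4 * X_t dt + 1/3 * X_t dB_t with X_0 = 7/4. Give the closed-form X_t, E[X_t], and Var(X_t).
X_t = 7/4 * exp((-47/36) t + (1/3) B_t); E[X_t] = 7*exp(-5*t/4)/4; Var(X_t) = (49*exp(t/9) - 49)*exp(-5*t/2)/16

For GBM dX = mu X dt + sigma X dB with X_0 = x_0, apply Itô to Y = log X: dY = (mu - sigma^2/2) dt + sigma dB, so Y_t = log(x_0) + (mu - sigma^2/2) t + sigma B_t and hence X_t = x_0 * exp((mu - sigma^2/2) t + sigma B_t).
With mu = -5/4, sigma = 1/3, x_0 = 7/4, this gives:
  X_t = 7/4 * exp((-47/36) * t + (1/3) * B_t).
Since sigma*B_t ~ Normal(0, sigma^2 t), E[exp(sigma*B_t)] = exp(sigma^2 t / 2); so E[X_t] = x_0 * exp((mu - sigma^2/2) t) * exp(sigma^2 t / 2) = x_0 * exp(mu t) = 7*exp(-5*t/4)/4.
Var(X_t) = E[X_t^2] - (E[X_t])^2 = x_0^2 * exp(2 mu t) * (exp(sigma^2 t) - 1) = (49*exp(t/9) - 49)*exp(-5*t/2)/16.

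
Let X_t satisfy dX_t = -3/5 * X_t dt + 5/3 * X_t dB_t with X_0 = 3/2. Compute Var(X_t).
Var(X_t) = (9*exp(25*t/9) - 9)*exp(-6*t/5)/4

For GBM dX = mu X dt + sigma X dB with X_0 = x_0, apply Itô to Y = log X: dY = (mu - sigma^2/2) dt + sigma dB, so Y_t = log(x_0) + (mu - sigma^2/2) t + sigma B_t and hence X_t = x_0 * exp((mu - sigma^2/2) t + sigma B_t).
With mu = -3/5, sigma = 5/3, x_0 = 3/2, this gives:
  X_t = 3/2 * exp((-179/90) * t + (5/3) * B_t).
Since sigma*B_t ~ Normal(0, sigma^2 t), E[exp(sigma*B_t)] = exp(sigma^2 t / 2); so E[X_t] = x_0 * exp((mu - sigma^2/2) t) * exp(sigma^2 t / 2) = x_0 * exp(mu t) = 3*exp(-3*t/5)/2.
Var(X_t) = E[X_t^2] - (E[X_t])^2 = x_0^2 * exp(2 mu t) * (exp(sigma^2 t) - 1) = (9*exp(25*t/9) - 9)*exp(-6*t/5)/4.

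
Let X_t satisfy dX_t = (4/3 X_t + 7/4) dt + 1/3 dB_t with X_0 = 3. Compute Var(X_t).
Var(X_t) = exp(8*t/3)/24 - 1/24

The variance V(t) = Var(X_t) satisfies V'(t) = 2 a V(t) + c^2 with V(0) = 0 (drift coefficient is linear in X, diffusion is constant). With a = 4/3, c = 1/3, the solution is
  V(t) = (c^2 / (2 a)) * (exp(2 a t) - 1)
       = ((1/3)^2 / (2*(4/3))) * (exp((8/3) t) - 1)
       = exp(8*t/3)/24 - 1/24.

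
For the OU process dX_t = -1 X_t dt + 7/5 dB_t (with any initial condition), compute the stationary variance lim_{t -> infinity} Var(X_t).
lim Var(X_t) = 49/50

The OU SDE dX = -theta X dt + sigma dB admits the integrating factor exp(theta t): d(exp(theta t) X_t) = sigma exp(theta t) dB_t. Integrating from 0 to t gives X_t = x_0 * exp(-theta t) + sigma * int_0^t exp(-theta (t-s)) dB_s for any initial x_0. The Itô integral has variance (by the Itô isometry) sigma^2 * int_0^t exp(-2 theta (t - s)) ds = sigma^2 * (1 - exp(-2 theta t)) / (2 theta), independent of x_0.
With theta = 1, sigma = 7/5:
  Var(X_t) = (7/5)^2 * (1 - exp(-2*1 t)) / (2 * 1) = 49/50 - 49*exp(-2*t)/50.
As t -> infinity, exp(-2*1 t) -> 0, so the stationary variance is sigma^2 / (2 theta) = 49/50.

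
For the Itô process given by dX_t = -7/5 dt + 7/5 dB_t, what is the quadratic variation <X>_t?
<X>_t = 49*t/25

For an Itô process dX_t = a(t) dt + b(t) dB_t, the quadratic variation is <X>_t = int_0^t b(s)^2 ds (the drift term does not contribute). Here b(s) = 7/5, so
  b(s)^2 = 49/25.
Integrating from 0 to t:
  <X>_t = int_0^t (49/25) ds = 49*t/25.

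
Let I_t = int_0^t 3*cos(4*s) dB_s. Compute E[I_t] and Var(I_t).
E[I_t] = 0; Var(I_t) = 9*t/2 + 9*sin(4*t)*cos(4*t)/8

The Itô integral of a deterministic integrand f(s) has mean 0 because each increment f(s) * (B_{s+ds} - B_s) has mean 0. By the Itô isometry:
  Var( int_0^t f(s) dB_s ) = E[ (int_0^t f(s) dB_s)^2 ] = int_0^t f(s)^2 ds.
Here f(s) = 3*cos(4*s), so f(s)^2 = 9*cos(4*s)^2. Integrate:
  int_0^t (9*cos(4*s)^2) ds = 9*t/2 + 9*sin(4*t)*cos(4*t)/8.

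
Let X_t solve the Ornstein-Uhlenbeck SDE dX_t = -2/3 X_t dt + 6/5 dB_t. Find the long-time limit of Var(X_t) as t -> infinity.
lim Var(X_t) = 27/25

The OU SDE dX = -theta X dt + sigma dB admits the integrating factor exp(theta t): d(exp(theta t) X_t) = sigma exp(theta t) dB_t. Integrating from 0 to t gives X_t = x_0 * exp(-theta t) + sigma * int_0^t exp(-theta (t-s)) dB_s for any initial x_0. The Itô integral has variance (by the Itô isometry) sigma^2 * int_0^t exp(-2 theta (t - s)) ds = sigma^2 * (1 - exp(-2 theta t)) / (2 theta), independent of x_0.
With theta = 2/3, sigma = 6/5:
  Var(X_t) = (6/5)^2 * (1 - exp(-2*2/3 t)) / (2 * 2/3) = 27/25 - 27*exp(-4*t/3)/25.
As t -> infinity, exp(-2*2/3 t) -> 0, so the stationary variance is sigma^2 / (2 theta) = 27/25.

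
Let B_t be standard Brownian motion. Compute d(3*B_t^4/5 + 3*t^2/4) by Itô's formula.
d(3*B_t^4/5 + 3*t^2/4) = (18*B_t^2/5 + 3*t/2) dt + (12*B_t^3/5) dB_t

Itô's formula for f(t, x): d f(t, B_t) = (f_t + (1/2) f_xx) dt + f_x dB_t. Compute partials of f(t, x) = 3*t^2/4 + 3*x^4/5:
  f_t(t,x)  = 3*t/2
  f_x(t,x)  = 12*x^3/5
  f_xx(t,x) = 36*x^2/5
Assemble drift = f_t + (1/2) f_xx = 3*t/2 + 18*x^2/5 and diffusion = f_x = 12*x^3/5. Substituting x = B_t:
  d(3*B_t^4/5 + 3*t^2/4) = (18*B_t^2/5 + 3*t/2) dt + (12*B_t^3/5) dB_t.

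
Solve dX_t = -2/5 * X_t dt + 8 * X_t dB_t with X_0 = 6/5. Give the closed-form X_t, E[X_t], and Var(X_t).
X_t = 6/5 * exp((-162/5) t + (8) B_t); E[X_t] = 6*exp(-2*t/5)/5; Var(X_t) = (36*exp(64*t) - 36)*exp(-4*t/5)/25

For GBM dX = mu X dt + sigma X dB with X_0 = x_0, apply Itô to Y = log X: dY = (mu - sigma^2/2) dt + sigma dB, so Y_t = log(x_0) + (mu - sigma^2/2) t + sigma B_t and hence X_t = x_0 * exp((mu - sigma^2/2) t + sigma B_t).
With mu = -2/5, sigma = 8, x_0 = 6/5, this gives:
  X_t = 6/5 * exp((-162/5) * t + (8) * B_t).
Since sigma*B_t ~ Normal(0, sigma^2 t), E[exp(sigma*B_t)] = exp(sigma^2 t / 2); so E[X_t] = x_0 * exp((mu - sigma^2/2) t) * exp(sigma^2 t / 2) = x_0 * exp(mu t) = 6*exp(-2*t/5)/5.
Var(X_t) = E[X_t^2] - (E[X_t])^2 = x_0^2 * exp(2 mu t) * (exp(sigma^2 t) - 1) = (36*exp(64*t) - 36)*exp(-4*t/5)/25.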